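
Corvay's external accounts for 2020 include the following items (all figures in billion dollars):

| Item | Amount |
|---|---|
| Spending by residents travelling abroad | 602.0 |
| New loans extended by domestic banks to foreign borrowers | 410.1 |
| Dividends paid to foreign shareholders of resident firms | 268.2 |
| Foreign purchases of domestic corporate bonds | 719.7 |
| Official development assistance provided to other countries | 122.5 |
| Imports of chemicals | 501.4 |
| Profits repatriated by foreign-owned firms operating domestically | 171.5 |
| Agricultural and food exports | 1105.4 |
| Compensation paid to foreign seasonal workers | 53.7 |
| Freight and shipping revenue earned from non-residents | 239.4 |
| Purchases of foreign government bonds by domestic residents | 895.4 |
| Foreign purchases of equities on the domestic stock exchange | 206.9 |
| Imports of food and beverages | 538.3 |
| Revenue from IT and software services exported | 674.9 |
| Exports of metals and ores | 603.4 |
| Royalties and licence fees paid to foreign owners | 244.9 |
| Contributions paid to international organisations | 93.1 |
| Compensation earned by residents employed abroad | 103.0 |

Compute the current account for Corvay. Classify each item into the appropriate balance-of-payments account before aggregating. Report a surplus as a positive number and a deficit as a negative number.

130.5

Goods: 1105.4 + 603.4 - 501.4 - 538.3 = 669.1
Services: -602.0 + 239.4 - 244.9 + 674.9 = 67.4
Primary income: -53.7 + 103.0 - 171.5 - 268.2 = -390.4
Secondary income: -93.1 - 122.5 = -215.6
Current account = 669.1 + 67.4 + (-390.4) + (-215.6) = 130.5
(Excluded from the current account — financial account: new loans extended by domestic banks to foreign borrowers 410.1, foreign purchases of domestic corporate bonds 719.7, purchases of foreign government bonds by domestic residents 895.4, foreign purchases of equities on the domestic stock exchange 206.9.)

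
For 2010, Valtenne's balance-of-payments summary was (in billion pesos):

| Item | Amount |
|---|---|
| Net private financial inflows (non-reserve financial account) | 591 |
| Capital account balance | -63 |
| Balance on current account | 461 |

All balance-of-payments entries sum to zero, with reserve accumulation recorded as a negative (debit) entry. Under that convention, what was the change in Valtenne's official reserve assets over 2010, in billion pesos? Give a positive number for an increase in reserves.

989

Official reserve transactions balance = -(461 + (-63) + 591) = -989
An accumulation of reserves is recorded as a debit (negative entry), so the change in the stock of reserves is the negative of that balance.
Change in official reserves = -(-989) = 989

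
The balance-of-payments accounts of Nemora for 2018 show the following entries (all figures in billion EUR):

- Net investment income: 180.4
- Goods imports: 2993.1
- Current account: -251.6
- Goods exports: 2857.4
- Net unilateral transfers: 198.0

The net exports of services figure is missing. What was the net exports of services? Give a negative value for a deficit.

Current account = goods balance + services balance + net primary income + net secondary income
Sum of the known components = 242.7
Net exports of services = CA - (known components) = -251.6 - 242.7 = -494.3

-494.3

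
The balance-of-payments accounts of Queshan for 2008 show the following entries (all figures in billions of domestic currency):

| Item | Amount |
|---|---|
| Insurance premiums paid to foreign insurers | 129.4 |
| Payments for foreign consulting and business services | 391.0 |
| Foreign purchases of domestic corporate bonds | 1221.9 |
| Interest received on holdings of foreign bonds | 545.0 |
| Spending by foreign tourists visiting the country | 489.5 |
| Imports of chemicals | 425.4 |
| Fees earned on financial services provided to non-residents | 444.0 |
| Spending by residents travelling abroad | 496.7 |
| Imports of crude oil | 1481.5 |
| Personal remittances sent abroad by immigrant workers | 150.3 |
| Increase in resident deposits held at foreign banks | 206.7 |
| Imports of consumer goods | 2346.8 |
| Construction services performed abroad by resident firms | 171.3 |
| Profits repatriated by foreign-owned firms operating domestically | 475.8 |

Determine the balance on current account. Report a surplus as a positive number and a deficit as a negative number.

Goods: -2346.8 - 425.4 - 1481.5 = -4253.7
Services: 444.0 - 129.4 - 391.0 + 489.5 + 171.3 - 496.7 = 87.7
Primary income: 545.0 - 475.8 = 69.2
Secondary income: -150.3
Current account = (-4253.7) + 87.7 + 69.2 + (-150.3) = -4247.1
(Excluded from the current account — financial account: foreign purchases of domestic corporate bonds 1221.9, increase in resident deposits held at foreign banks 206.7.)

-4247.1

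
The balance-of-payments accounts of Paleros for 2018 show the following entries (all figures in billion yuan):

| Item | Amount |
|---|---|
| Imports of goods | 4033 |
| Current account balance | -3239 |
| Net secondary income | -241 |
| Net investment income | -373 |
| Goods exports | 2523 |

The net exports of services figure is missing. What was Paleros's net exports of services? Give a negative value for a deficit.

-1115

Current account = goods balance + services balance + net primary income + net secondary income
Sum of the known components = -2124
Net exports of services = CA - (known components) = -3239 - (-2124) = -1115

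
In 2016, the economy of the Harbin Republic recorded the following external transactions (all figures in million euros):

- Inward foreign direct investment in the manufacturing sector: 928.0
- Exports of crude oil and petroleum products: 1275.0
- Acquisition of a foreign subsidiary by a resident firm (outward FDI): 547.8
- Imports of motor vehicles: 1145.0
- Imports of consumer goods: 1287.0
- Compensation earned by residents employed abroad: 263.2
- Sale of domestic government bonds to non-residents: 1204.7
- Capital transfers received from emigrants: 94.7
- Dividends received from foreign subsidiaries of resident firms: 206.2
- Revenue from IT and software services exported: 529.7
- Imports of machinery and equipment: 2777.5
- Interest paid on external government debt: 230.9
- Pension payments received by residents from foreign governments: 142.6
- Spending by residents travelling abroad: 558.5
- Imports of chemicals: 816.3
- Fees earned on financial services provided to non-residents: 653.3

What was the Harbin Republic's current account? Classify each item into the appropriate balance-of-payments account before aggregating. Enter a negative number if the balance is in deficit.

-3745.2

Goods: -816.3 - 1287.0 - 1145.0 - 2777.5 + 1275.0 = -4750.8
Services: 653.3 + 529.7 - 558.5 = 624.5
Primary income: 263.2 + 206.2 - 230.9 = 238.5
Secondary income: 142.6
Current account = (-4750.8) + 624.5 + 238.5 + 142.6 = -3745.2
(Excluded from the current account — financial account: inward foreign direct investment in the manufacturing sector 928.0, acquisition of a foreign subsidiary by a resident firm (outward FDI) 547.8, sale of domestic government bonds to non-residents 1204.7; capital account: capital transfers received from emigrants 94.7.)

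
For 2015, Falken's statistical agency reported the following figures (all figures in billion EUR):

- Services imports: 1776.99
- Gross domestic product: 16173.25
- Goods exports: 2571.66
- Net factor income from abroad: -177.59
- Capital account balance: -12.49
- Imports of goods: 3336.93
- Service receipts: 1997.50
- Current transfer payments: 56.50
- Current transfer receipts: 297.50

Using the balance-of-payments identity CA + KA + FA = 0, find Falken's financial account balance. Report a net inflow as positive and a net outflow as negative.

493.84

Goods balance = 2571.66 - 3336.93 = -765.27
Services balance = 1997.50 - 1776.99 = 220.51
Trade balance (goods + services) = -765.27 + 220.51 = -544.76
Net primary income = -177.59
Net secondary income = 297.50 - 56.50 = 241.00
Current account = -544.76 + (-177.59) + 241.00 = -481.35
Financial account = -(-481.35 + (-12.49)) = 493.84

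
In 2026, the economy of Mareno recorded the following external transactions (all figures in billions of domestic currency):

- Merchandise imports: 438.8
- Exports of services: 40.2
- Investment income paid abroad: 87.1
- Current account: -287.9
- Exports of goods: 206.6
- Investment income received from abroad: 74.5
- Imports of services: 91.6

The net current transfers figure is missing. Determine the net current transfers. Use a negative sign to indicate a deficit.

8.3

Current account = goods balance + services balance + net primary income + net secondary income
Sum of the known components = -296.2
Net current transfers = CA - (known components) = -287.9 - (-296.2) = 8.3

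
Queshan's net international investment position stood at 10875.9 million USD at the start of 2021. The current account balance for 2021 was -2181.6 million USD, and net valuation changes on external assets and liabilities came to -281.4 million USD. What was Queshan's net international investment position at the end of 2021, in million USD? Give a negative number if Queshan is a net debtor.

8412.9

Change in NIIP = current account + net valuation change = -2181.6 + (-281.4) = -2463.0
End-of-year NIIP = 10875.9 + (-2463.0) = 8412.9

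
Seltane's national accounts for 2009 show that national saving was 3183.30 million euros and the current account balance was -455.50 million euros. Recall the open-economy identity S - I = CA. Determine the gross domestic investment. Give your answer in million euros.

3638.80

S - I = CA (net lending to the rest of the world).
I = S - CA = 3183.30 - (-455.50) = 3638.80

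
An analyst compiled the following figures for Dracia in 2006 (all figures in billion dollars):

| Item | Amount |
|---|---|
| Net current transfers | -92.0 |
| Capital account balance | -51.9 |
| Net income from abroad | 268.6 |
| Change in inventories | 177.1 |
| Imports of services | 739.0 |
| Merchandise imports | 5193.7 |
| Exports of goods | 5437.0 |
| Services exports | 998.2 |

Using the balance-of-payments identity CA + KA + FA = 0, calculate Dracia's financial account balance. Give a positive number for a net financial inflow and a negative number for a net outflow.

Goods balance = 5437.0 - 5193.7 = 243.3
Services balance = 998.2 - 739.0 = 259.2
Trade balance (goods + services) = 243.3 + 259.2 = 502.5
Net primary income = 268.6
Net secondary income = -92.0
Current account = 502.5 + 268.6 + (-92.0) = 679.1
Financial account = -(679.1 + (-51.9)) = -627.2

-627.2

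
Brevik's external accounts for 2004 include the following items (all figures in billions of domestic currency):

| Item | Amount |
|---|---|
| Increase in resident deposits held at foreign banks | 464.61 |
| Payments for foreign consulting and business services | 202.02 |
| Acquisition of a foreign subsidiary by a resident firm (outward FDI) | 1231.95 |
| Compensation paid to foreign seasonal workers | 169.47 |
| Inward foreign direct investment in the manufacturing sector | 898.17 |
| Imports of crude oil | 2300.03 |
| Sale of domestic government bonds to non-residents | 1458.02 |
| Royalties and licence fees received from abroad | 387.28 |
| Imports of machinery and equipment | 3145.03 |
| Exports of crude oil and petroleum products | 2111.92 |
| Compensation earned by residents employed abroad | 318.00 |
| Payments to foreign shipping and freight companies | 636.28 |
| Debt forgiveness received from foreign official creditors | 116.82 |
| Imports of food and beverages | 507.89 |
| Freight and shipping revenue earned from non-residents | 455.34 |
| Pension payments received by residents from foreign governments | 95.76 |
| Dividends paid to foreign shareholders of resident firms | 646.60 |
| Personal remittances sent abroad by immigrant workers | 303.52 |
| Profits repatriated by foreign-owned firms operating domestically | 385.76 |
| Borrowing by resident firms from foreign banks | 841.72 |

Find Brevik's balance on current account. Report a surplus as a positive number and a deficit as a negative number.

-4928.30

Goods: -3145.03 - 507.89 - 2300.03 + 2111.92 = -3841.03
Services: 455.34 - 636.28 + 387.28 - 202.02 = 4.32
Primary income: 318.00 - 646.60 - 385.76 - 169.47 = -883.83
Secondary income: 95.76 - 303.52 = -207.76
Current account = (-3841.03) + 4.32 + (-883.83) + (-207.76) = -4928.30
(Excluded from the current account — financial account: increase in resident deposits held at foreign banks 464.61, acquisition of a foreign subsidiary by a resident firm (outward FDI) 1231.95, inward foreign direct investment in the manufacturing sector 898.17, sale of domestic government bonds to non-residents 1458.02, borrowing by resident firms from foreign banks 841.72; capital account: debt forgiveness received from foreign official creditors 116.82.)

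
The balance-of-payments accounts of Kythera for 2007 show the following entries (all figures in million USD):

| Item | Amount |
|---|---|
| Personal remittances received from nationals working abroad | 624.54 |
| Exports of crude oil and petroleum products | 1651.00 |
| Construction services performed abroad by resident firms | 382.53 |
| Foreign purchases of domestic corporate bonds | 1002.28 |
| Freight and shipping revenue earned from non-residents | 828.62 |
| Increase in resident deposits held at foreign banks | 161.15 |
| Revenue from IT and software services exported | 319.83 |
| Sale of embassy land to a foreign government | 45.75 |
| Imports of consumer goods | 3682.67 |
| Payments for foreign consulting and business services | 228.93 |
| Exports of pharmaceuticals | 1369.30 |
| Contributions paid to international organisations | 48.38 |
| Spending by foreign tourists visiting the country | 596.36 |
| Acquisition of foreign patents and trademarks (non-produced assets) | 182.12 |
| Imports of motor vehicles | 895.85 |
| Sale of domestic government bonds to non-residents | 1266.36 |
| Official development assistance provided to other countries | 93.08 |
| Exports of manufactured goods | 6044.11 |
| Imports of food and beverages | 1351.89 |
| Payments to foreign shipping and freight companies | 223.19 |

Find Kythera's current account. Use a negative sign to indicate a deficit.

Goods: 1651.00 + 1369.30 - 3682.67 - 1351.89 + 6044.11 - 895.85 = 3134.00
Services: 382.53 - 223.19 + 319.83 + 828.62 + 596.36 - 228.93 = 1675.22
Secondary income: -48.38 + 624.54 - 93.08 = 483.08
Current account = 3134.00 + 1675.22 + 483.08 = 5292.30
(Excluded from the current account — financial account: foreign purchases of domestic corporate bonds 1002.28, increase in resident deposits held at foreign banks 161.15, sale of domestic government bonds to non-residents 1266.36; capital account: sale of embassy land to a foreign government 45.75, acquisition of foreign patents and trademarks (non-produced assets) 182.12.)

5292.30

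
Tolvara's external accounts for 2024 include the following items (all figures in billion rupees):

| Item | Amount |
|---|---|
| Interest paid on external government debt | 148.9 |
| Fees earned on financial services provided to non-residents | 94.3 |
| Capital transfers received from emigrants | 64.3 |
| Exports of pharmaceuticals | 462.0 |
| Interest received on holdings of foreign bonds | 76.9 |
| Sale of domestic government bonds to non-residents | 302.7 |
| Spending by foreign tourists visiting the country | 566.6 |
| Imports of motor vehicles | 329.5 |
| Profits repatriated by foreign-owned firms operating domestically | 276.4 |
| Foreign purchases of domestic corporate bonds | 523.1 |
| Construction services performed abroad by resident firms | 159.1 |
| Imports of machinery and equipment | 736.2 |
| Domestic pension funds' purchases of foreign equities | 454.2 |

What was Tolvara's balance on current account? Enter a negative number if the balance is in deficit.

Goods: 462.0 - 329.5 - 736.2 = -603.7
Services: 159.1 + 566.6 + 94.3 = 820.0
Primary income: 76.9 - 276.4 - 148.9 = -348.4
Current account = (-603.7) + 820.0 + (-348.4) = -132.1
(Excluded from the current account — capital account: capital transfers received from emigrants 64.3; financial account: sale of domestic government bonds to non-residents 302.7, foreign purchases of domestic corporate bonds 523.1, domestic pension funds' purchases of foreign equities 454.2.)

-132.1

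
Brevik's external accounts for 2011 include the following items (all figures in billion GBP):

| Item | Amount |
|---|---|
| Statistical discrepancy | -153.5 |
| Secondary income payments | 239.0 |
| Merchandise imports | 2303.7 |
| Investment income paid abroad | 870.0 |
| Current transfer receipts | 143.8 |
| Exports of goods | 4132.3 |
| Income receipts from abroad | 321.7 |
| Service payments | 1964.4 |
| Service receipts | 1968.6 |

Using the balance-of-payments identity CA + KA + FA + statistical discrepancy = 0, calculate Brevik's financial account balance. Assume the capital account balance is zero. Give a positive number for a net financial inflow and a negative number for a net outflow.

-1035.8

Goods balance = 4132.3 - 2303.7 = 1828.6
Services balance = 1968.6 - 1964.4 = 4.2
Trade balance (goods + services) = 1828.6 + 4.2 = 1832.8
Net primary income = 321.7 - 870.0 = -548.3
Net secondary income = 143.8 - 239.0 = -95.2
Current account = 1832.8 + (-548.3) + (-95.2) = 1189.3
Financial account = -(1189.3 + (-153.5)) = -1035.8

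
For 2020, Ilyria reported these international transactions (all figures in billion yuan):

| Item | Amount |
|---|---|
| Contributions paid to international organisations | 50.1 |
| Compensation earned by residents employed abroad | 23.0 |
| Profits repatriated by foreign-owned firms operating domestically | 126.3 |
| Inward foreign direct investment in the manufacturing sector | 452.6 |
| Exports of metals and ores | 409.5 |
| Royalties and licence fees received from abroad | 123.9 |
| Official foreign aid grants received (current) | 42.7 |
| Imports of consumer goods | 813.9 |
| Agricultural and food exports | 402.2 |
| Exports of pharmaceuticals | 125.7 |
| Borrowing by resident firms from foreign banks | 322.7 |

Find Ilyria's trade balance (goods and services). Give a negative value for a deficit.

Goods: 125.7 - 813.9 + 409.5 + 402.2 = 123.5
Services: 123.9
Trade balance = 123.5 + 123.9 = 247.4
(Excluded from the trade balance — secondary income: contributions paid to international organisations 50.1, official foreign aid grants received (current) 42.7; primary income: compensation earned by residents employed abroad 23.0, profits repatriated by foreign-owned firms operating domestically 126.3; financial account: inward foreign direct investment in the manufacturing sector 452.6, borrowing by resident firms from foreign banks 322.7.)

247.4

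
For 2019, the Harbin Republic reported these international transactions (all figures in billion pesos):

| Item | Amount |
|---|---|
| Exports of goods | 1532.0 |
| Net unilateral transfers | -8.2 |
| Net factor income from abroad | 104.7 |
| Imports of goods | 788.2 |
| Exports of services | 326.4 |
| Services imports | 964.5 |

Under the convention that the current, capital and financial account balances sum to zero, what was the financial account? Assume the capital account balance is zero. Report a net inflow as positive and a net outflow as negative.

-202.2

Goods balance = 1532.0 - 788.2 = 743.8
Services balance = 326.4 - 964.5 = -638.1
Trade balance (goods + services) = 743.8 + (-638.1) = 105.7
Net primary income = 104.7
Net secondary income = -8.2
Current account = 105.7 + 104.7 + (-8.2) = 202.2
Financial account = -(202.2) = -202.2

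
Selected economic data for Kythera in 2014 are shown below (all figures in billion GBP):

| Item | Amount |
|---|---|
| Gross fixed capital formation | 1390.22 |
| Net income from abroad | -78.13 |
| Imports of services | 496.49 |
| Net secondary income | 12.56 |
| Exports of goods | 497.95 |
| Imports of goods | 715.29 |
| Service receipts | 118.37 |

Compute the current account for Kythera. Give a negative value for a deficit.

Goods balance = 497.95 - 715.29 = -217.34
Services balance = 118.37 - 496.49 = -378.12
Trade balance (goods + services) = -217.34 + (-378.12) = -595.46
Net primary income = -78.13
Net secondary income = 12.56
Current account = -595.46 + (-78.13) + 12.56 = -661.03

-661.03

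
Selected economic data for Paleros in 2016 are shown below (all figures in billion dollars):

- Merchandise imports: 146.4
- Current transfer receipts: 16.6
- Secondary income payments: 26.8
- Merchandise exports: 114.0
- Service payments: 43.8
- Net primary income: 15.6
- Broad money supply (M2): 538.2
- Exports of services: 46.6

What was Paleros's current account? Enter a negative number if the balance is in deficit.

Goods balance = 114.0 - 146.4 = -32.4
Services balance = 46.6 - 43.8 = 2.8
Trade balance (goods + services) = -32.4 + 2.8 = -29.6
Net primary income = 15.6
Net secondary income = 16.6 - 26.8 = -10.2
Current account = -29.6 + 15.6 + (-10.2) = -24.2

-24.2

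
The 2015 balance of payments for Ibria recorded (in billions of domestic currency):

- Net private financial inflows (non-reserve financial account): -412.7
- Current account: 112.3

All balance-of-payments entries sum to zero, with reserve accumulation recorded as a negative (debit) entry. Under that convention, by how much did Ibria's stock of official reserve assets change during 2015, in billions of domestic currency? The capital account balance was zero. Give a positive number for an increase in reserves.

-300.4

Official reserve transactions balance = -(112.3 + (-412.7)) = 300.4
An accumulation of reserves is recorded as a debit (negative entry), so the change in the stock of reserves is the negative of that balance.
Change in official reserves = -(300.4) = -300.4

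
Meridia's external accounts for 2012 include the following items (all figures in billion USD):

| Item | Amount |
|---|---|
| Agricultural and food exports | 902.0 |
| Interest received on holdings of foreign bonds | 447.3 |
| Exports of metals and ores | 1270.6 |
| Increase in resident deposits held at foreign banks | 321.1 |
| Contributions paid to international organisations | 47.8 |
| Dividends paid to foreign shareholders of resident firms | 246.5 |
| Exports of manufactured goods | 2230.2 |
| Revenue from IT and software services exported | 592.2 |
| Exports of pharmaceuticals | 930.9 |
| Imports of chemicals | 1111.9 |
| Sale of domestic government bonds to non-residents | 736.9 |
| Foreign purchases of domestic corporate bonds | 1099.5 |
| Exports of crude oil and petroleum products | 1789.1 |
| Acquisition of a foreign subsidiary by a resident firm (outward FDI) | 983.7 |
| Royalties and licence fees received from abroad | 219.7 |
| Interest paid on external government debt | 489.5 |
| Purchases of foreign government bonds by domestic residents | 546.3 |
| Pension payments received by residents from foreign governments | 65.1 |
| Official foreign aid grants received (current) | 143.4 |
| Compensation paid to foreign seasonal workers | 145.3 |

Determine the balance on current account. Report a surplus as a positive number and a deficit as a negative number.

6549.5

Goods: 930.9 + 1270.6 + 1789.1 - 1111.9 + 2230.2 + 902.0 = 6010.9
Services: 592.2 + 219.7 = 811.9
Primary income: 447.3 - 489.5 - 145.3 - 246.5 = -434.0
Secondary income: -47.8 + 65.1 + 143.4 = 160.7
Current account = 6010.9 + 811.9 + (-434.0) + 160.7 = 6549.5
(Excluded from the current account — financial account: increase in resident deposits held at foreign banks 321.1, sale of domestic government bonds to non-residents 736.9, foreign purchases of domestic corporate bonds 1099.5, acquisition of a foreign subsidiary by a resident firm (outward FDI) 983.7, purchases of foreign government bonds by domestic residents 546.3.)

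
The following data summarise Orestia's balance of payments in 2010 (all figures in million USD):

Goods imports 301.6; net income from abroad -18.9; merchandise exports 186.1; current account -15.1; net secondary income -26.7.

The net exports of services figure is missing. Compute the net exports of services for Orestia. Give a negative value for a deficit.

Current account = goods balance + services balance + net primary income + net secondary income
Sum of the known components = -161.1
Net exports of services = CA - (known components) = -15.1 - (-161.1) = 146.0

146.0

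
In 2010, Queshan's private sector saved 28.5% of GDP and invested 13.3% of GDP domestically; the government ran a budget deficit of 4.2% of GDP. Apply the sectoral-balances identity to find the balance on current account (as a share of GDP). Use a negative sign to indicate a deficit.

11.0

By the sectoral-balances identity, CA = (S_private - I) + (T - G).
Private balance = 28.5 - 13.3 = 15.2
Government balance (T - G) = -4.2
CA = 15.2 + (-4.2) = 11.0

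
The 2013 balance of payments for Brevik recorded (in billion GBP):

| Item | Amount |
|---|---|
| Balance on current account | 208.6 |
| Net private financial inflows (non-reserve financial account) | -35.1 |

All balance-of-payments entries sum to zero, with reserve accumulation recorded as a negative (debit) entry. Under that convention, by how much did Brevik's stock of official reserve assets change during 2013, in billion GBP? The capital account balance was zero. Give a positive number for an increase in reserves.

173.5

Official reserve transactions balance = -(208.6 + (-35.1)) = -173.5
An accumulation of reserves is recorded as a debit (negative entry), so the change in the stock of reserves is the negative of that balance.
Change in official reserves = -(-173.5) = 173.5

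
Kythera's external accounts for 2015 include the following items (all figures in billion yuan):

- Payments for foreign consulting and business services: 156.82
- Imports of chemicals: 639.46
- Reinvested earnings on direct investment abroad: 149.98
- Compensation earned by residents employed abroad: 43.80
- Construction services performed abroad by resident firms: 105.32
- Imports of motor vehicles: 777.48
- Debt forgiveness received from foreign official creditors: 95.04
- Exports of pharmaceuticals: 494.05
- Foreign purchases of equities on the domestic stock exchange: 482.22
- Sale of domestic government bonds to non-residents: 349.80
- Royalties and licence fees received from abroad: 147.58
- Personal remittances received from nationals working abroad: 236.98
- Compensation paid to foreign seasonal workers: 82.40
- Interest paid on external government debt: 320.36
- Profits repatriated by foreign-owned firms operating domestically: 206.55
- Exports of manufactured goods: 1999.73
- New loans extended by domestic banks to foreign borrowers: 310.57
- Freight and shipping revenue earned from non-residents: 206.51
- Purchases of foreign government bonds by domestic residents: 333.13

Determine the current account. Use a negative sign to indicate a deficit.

1200.88

Goods: 1999.73 - 639.46 - 777.48 + 494.05 = 1076.84
Services: 147.58 - 156.82 + 206.51 + 105.32 = 302.59
Primary income: -320.36 - 206.55 - 82.40 + 43.80 + 149.98 = -415.53
Secondary income: 236.98
Current account = 1076.84 + 302.59 + (-415.53) + 236.98 = 1200.88
(Excluded from the current account — capital account: debt forgiveness received from foreign official creditors 95.04; financial account: foreign purchases of equities on the domestic stock exchange 482.22, sale of domestic government bonds to non-residents 349.80, new loans extended by domestic banks to foreign borrowers 310.57, purchases of foreign government bonds by domestic residents 333.13.)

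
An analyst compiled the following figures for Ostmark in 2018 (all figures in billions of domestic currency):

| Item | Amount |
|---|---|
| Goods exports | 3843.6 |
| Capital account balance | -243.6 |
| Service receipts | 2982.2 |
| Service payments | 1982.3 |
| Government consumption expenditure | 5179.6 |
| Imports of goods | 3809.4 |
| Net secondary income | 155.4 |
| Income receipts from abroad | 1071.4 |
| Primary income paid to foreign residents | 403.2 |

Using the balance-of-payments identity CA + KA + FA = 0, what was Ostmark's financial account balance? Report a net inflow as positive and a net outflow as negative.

Goods balance = 3843.6 - 3809.4 = 34.2
Services balance = 2982.2 - 1982.3 = 999.9
Trade balance (goods + services) = 34.2 + 999.9 = 1034.1
Net primary income = 1071.4 - 403.2 = 668.2
Net secondary income = 155.4
Current account = 1034.1 + 668.2 + 155.4 = 1857.7
Financial account = -(1857.7 + (-243.6)) = -1614.1

-1614.1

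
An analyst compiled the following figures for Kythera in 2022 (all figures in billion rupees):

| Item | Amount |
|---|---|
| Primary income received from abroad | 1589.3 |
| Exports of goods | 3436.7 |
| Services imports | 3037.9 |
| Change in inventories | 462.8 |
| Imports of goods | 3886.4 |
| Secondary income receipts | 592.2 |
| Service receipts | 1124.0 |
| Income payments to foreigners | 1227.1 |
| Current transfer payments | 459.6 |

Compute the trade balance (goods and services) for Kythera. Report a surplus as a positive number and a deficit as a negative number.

Goods balance = 3436.7 - 3886.4 = -449.7
Services balance = 1124.0 - 3037.9 = -1913.9
Trade balance (goods + services) = -449.7 + (-1913.9) = -2363.6

-2363.6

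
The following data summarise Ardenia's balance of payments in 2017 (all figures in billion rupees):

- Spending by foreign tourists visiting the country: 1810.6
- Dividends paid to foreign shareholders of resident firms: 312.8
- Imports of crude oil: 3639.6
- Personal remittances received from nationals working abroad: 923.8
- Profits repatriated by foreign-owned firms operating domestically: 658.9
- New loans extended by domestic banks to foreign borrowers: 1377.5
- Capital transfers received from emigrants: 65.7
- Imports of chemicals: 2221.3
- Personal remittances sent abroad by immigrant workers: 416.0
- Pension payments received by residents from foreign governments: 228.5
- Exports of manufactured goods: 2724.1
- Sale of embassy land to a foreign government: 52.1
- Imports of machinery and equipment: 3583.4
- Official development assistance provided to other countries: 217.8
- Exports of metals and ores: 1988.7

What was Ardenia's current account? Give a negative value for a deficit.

Goods: -3639.6 - 3583.4 + 2724.1 + 1988.7 - 2221.3 = -4731.5
Services: 1810.6
Primary income: -658.9 - 312.8 = -971.7
Secondary income: -217.8 - 416.0 + 923.8 + 228.5 = 518.5
Current account = (-4731.5) + 1810.6 + (-971.7) + 518.5 = -3374.1
(Excluded from the current account — financial account: new loans extended by domestic banks to foreign borrowers 1377.5; capital account: capital transfers received from emigrants 65.7, sale of embassy land to a foreign government 52.1.)

-3374.1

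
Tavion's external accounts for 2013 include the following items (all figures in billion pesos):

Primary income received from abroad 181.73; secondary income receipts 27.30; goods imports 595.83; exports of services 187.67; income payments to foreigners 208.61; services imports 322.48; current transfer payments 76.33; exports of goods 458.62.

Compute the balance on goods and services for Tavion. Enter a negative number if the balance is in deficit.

Goods balance = 458.62 - 595.83 = -137.21
Services balance = 187.67 - 322.48 = -134.81
Trade balance (goods + services) = -137.21 + (-134.81) = -272.02

-272.02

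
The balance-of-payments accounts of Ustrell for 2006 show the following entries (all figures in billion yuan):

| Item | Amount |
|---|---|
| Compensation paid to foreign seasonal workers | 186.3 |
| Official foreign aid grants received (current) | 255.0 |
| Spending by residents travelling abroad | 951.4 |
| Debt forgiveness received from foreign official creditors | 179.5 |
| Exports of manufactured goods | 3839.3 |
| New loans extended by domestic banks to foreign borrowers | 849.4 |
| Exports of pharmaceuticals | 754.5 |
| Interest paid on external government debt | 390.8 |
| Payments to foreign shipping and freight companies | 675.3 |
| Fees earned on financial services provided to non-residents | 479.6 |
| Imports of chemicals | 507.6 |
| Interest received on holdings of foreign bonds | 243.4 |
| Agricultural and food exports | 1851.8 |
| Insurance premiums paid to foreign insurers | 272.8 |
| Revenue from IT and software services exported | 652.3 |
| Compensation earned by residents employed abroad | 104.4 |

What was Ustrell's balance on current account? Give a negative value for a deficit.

Goods: 3839.3 + 1851.8 - 507.6 + 754.5 = 5938.0
Services: -675.3 + 479.6 + 652.3 - 951.4 - 272.8 = -767.6
Primary income: -390.8 - 186.3 + 104.4 + 243.4 = -229.3
Secondary income: 255.0
Current account = 5938.0 + (-767.6) + (-229.3) + 255.0 = 5196.1
(Excluded from the current account — capital account: debt forgiveness received from foreign official creditors 179.5; financial account: new loans extended by domestic banks to foreign borrowers 849.4.)

5196.1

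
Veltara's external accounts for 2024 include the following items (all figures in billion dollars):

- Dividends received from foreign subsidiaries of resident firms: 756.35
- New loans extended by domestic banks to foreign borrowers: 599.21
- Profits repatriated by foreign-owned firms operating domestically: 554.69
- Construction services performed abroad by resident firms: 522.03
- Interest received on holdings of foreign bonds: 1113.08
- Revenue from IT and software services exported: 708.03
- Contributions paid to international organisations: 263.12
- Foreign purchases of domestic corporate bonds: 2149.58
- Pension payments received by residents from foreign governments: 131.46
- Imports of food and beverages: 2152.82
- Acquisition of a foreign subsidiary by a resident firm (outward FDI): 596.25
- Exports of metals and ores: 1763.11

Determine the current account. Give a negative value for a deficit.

2023.43

Goods: 1763.11 - 2152.82 = -389.71
Services: 708.03 + 522.03 = 1230.06
Primary income: 756.35 - 554.69 + 1113.08 = 1314.74
Secondary income: 131.46 - 263.12 = -131.66
Current account = (-389.71) + 1230.06 + 1314.74 + (-131.66) = 2023.43
(Excluded from the current account — financial account: new loans extended by domestic banks to foreign borrowers 599.21, foreign purchases of domestic corporate bonds 2149.58, acquisition of a foreign subsidiary by a resident firm (outward FDI) 596.25.)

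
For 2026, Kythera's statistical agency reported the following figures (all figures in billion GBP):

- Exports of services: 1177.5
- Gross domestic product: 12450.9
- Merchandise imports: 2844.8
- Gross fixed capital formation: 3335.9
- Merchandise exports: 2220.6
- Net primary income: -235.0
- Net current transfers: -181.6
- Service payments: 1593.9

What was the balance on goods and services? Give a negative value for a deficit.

-1040.6

Goods balance = 2220.6 - 2844.8 = -624.2
Services balance = 1177.5 - 1593.9 = -416.4
Trade balance (goods + services) = -624.2 + (-416.4) = -1040.6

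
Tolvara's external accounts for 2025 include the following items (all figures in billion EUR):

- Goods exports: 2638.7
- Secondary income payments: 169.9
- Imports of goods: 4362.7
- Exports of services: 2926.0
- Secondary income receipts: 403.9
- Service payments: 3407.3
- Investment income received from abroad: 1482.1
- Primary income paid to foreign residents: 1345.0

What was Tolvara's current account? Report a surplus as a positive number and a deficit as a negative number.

-1834.2

Goods balance = 2638.7 - 4362.7 = -1724.0
Services balance = 2926.0 - 3407.3 = -481.3
Trade balance (goods + services) = -1724.0 + (-481.3) = -2205.3
Net primary income = 1482.1 - 1345.0 = 137.1
Net secondary income = 403.9 - 169.9 = 234.0
Current account = -2205.3 + 137.1 + 234.0 = -1834.2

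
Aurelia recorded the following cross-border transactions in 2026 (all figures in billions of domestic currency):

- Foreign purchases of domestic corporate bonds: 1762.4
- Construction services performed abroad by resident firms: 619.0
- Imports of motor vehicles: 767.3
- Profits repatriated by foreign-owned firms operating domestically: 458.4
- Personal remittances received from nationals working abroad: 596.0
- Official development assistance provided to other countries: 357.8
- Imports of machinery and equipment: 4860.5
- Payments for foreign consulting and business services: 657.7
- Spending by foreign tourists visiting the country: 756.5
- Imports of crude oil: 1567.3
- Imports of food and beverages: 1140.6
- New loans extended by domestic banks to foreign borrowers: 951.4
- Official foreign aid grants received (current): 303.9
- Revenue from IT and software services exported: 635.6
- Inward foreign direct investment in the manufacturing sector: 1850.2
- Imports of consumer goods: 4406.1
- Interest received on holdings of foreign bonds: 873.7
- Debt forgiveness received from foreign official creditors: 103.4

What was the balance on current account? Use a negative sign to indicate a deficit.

-10431.0

Goods: -1567.3 - 4406.1 - 1140.6 - 4860.5 - 767.3 = -12741.8
Services: -657.7 + 756.5 + 619.0 + 635.6 = 1353.4
Primary income: 873.7 - 458.4 = 415.3
Secondary income: 303.9 - 357.8 + 596.0 = 542.1
Current account = (-12741.8) + 1353.4 + 415.3 + 542.1 = -10431.0
(Excluded from the current account — financial account: foreign purchases of domestic corporate bonds 1762.4, new loans extended by domestic banks to foreign borrowers 951.4, inward foreign direct investment in the manufacturing sector 1850.2; capital account: debt forgiveness received from foreign official creditors 103.4.)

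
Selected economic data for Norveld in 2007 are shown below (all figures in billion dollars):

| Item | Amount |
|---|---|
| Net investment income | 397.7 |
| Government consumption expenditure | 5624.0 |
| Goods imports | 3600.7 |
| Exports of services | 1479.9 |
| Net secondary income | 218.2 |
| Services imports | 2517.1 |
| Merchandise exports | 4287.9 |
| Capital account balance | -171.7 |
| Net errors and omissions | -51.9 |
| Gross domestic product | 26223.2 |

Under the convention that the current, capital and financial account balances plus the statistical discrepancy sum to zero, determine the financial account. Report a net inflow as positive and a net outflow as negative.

-42.3

Goods balance = 4287.9 - 3600.7 = 687.2
Services balance = 1479.9 - 2517.1 = -1037.2
Trade balance (goods + services) = 687.2 + (-1037.2) = -350.0
Net primary income = 397.7
Net secondary income = 218.2
Current account = -350.0 + 397.7 + 218.2 = 265.9
Financial account = -(265.9 + (-171.7) + (-51.9)) = -42.3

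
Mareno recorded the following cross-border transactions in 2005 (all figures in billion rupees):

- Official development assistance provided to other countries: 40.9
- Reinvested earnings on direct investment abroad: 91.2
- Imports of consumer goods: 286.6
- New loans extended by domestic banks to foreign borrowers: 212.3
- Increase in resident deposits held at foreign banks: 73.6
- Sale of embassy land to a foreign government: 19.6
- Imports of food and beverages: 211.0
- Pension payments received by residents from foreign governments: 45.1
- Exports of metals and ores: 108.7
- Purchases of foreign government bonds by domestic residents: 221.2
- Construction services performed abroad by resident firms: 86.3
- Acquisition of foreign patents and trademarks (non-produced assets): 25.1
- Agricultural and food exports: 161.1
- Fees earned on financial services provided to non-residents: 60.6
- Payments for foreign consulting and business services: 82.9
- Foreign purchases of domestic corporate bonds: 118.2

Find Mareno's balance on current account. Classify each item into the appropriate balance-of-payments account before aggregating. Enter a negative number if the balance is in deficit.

-68.4

Goods: 108.7 - 211.0 - 286.6 + 161.1 = -227.8
Services: 86.3 + 60.6 - 82.9 = 64.0
Primary income: 91.2
Secondary income: 45.1 - 40.9 = 4.2
Current account = (-227.8) + 64.0 + 91.2 + 4.2 = -68.4
(Excluded from the current account — financial account: new loans extended by domestic banks to foreign borrowers 212.3, increase in resident deposits held at foreign banks 73.6, purchases of foreign government bonds by domestic residents 221.2, foreign purchases of domestic corporate bonds 118.2; capital account: sale of embassy land to a foreign government 19.6, acquisition of foreign patents and trademarks (non-produced assets) 25.1.)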